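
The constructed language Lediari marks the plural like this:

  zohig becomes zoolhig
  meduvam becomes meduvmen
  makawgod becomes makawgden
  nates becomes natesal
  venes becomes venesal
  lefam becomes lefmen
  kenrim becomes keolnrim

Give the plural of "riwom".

riwmen

kenrim and meduvam both end in -m yet inflect differently (keolnrim, meduvmen), so the final letter is not what conditions the rule; the last vowel is.
"riwom" has last vowel 'o'. The one such stem in the data (makawgod → makawgden) deletes the last vowel and adds -en (as do meduvam, lefam), so the same rule applies.
So riwom → riwmen.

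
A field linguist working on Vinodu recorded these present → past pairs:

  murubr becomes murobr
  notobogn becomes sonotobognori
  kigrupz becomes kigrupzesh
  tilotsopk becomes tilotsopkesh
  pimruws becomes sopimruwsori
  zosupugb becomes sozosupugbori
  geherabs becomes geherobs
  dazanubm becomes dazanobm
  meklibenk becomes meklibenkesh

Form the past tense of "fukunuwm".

sofukunuwmori

geherabs and pimruws both end in -s yet inflect differently (geherobs, sopimruwsori), so the final letter is not what conditions the rule; the second-to-last letter is.
"fukunuwm" has second-to-last letter 'w'. The one such stem in the data (pimruws → sopimruwsori) adds so- … -ori around the stem, so the same rule applies.
The other patterns: stems whose second-to-last letter is 'n' or 'p' add -esh; stems whose second-to-last letter is 'b' change the last vowel to 'o'.
So fukunuwm → sofukunuwmori.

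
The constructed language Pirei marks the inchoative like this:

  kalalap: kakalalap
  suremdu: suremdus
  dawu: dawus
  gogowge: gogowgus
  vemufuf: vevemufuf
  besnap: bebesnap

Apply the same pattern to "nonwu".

vemufuf and dawu both have last vowel 'u' yet inflect differently (vevemufuf, dawus), so the last vowel is not what conditions the rule; whether the stem ends in a vowel or a consonant is.
"nonwu" ends in a vowel. The stems ending in a vowel (gogowge → gogowgus, dawu → dawus, suremdu → suremdus) drop the final letter and add -us.
The other pattern: stems ending in a consonant repeat the first consonant+vowel as a prefix.
So nonwu → nonwus.

nonwus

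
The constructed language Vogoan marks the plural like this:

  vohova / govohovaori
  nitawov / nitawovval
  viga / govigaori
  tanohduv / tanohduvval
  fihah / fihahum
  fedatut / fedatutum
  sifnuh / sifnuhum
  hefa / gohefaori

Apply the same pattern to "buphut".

buphutum

tanohduv and sifnuh both have last vowel 'u' yet inflect differently (tanohduvval, sifnuhum), so the last vowel is not what conditions the rule; the final letter is.
"buphut" ends in -t. The one such stem in the data (fedatut → fedatutum) adds -um, so the same rule applies.
The other patterns: stems ending in -a add go- … -ori around the stem; stems ending in -v double the final consonant and add -al.
So buphut → buphutum.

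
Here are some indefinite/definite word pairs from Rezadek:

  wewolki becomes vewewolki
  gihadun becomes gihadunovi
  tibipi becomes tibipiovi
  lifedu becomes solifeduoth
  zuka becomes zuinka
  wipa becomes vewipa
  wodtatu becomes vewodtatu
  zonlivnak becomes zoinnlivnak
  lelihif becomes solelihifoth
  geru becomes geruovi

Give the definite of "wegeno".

"wegeno" begins with w-. The stems beginning with w- (wodtatu → vewodtatu, wipa → vewipa, wewolki → vewewolki) add the prefix ve-.
The other patterns: stems beginning with l- add so- … -oth around the stem; stems beginning with z- insert -in- after the first vowel; stems beginning with g- or t- add -ovi.
So wegeno → vewegeno.

vewegeno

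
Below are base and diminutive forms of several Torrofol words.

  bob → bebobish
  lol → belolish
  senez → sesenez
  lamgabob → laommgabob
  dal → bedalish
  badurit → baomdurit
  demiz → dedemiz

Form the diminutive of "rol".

berolish

bob and lamgabob both end in -b yet inflect differently (bebobish, laommgabob), so the final letter is not what conditions the rule; the number of vowels is.
"rol" has 1 vowel. The stems with 1 vowel (bob → bebobish, lol → belolish, dal → bedalish) add be- … -ish around the stem.
So rol → berolish.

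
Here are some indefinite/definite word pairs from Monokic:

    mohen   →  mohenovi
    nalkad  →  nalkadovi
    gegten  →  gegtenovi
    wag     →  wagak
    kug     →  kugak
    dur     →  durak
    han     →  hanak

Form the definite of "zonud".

mohen and han both end in -n yet inflect differently (mohenovi, hanak), so the final letter is not what conditions the rule; the number of vowels is.
"zonud" has 2 vowels. The stems with 2 vowels (mohen → mohenovi, nalkad → nalkadovi, gegten → gegtenovi) add -ovi.
The other pattern: stems with 1 vowel add -ak.
So zonud → zonudovi.

zonudovi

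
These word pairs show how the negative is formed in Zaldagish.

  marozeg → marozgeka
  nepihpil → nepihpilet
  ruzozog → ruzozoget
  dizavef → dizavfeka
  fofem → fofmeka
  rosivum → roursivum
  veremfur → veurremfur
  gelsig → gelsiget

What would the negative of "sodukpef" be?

fofem and rosivum both end in -m yet inflect differently (fofmeka, roursivum), so the final letter is not what conditions the rule; the last vowel is.
"sodukpef" has last vowel 'e'. The stems whose last vowel is 'e' (fofem → fofmeka, marozeg → marozgeka, dizavef → dizavfeka) delete the last vowel and add -eka.
So sodukpef → sodukpfeka.

sodukpfeka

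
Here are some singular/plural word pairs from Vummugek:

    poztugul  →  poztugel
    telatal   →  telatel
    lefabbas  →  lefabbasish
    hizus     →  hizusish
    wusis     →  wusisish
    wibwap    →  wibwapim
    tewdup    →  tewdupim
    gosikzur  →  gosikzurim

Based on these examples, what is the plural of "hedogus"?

"hedogus" ends in -s. The stems ending in -s (lefabbas → lefabbasish, hizus → hizusish, wusis → wusisish) add -ish.
The other patterns: stems ending in -l change the last vowel to 'e'; stems ending in -p or -r add -im.
So hedogus → hedogusish.

hedogusish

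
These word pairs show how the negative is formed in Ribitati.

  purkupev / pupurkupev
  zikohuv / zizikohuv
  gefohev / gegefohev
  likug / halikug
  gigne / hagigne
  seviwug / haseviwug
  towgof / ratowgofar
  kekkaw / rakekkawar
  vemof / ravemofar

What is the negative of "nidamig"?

zikohuv and likug both have last vowel 'u' yet inflect differently (zizikohuv, halikug), so the last vowel is not what conditions the rule; the final letter is.
"nidamig" ends in -g. The stems ending in -g (likug → halikug, seviwug → haseviwug) add the prefix ha-.
So nidamig → hanidamig.

hanidamig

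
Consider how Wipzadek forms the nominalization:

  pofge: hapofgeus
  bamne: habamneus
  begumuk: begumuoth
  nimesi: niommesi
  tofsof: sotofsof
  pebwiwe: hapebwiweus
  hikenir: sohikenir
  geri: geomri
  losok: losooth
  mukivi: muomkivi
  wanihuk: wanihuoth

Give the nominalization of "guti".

"guti" ends in -i. The stems ending in -i (geri → geomri, mukivi → muomkivi, nimesi → niommesi) insert -om- after the first vowel.
The other patterns: stems ending in -k drop the final letter and add -oth; stems ending in -e add ha- … -us around the stem; stems ending in -f or -r add the prefix so-.
So guti → guomti.

guomti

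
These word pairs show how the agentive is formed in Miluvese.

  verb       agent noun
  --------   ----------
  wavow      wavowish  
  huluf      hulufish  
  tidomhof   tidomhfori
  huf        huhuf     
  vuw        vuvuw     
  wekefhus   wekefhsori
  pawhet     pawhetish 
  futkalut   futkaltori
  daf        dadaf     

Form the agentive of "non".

nonon

vuw and wavow both end in -w yet inflect differently (vuvuw, wavowish), so the final letter is not what conditions the rule; the number of vowels is.
"non" has 1 vowel. The stems with 1 vowel (vuw → vuvuw, daf → dadaf, huf → huhuf) repeat the first consonant+vowel as a prefix.
The other patterns: stems with 2 vowels add -ish; stems with 3 vowels delete the last vowel and add -ori.
So non → nonon.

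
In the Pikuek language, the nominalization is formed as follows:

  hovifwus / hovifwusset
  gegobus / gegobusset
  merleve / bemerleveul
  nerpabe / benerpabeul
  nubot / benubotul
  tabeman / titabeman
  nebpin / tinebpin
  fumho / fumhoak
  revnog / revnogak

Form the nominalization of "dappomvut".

nubot and fumho both have last vowel 'o' yet inflect differently (benubotul, fumhoak), so the last vowel is not what conditions the rule; the final letter is.
"dappomvut" ends in -t. The one such stem in the data (nubot → benubotul) adds be- … -ul around the stem, so the same rule applies.
The other patterns: stems ending in -s double the final consonant and add -et; stems ending in -n add the prefix ti-; stems ending in -g or -o add -ak.
So dappomvut → bedappomvutul.

bedappomvutul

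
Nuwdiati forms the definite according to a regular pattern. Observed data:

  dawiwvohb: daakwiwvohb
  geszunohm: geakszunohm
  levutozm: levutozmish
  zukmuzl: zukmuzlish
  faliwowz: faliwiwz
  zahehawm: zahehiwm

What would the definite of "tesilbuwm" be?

tesilbiwm

geszunohm and levutozm both end in -m yet inflect differently (geakszunohm, levutozmish), so the final letter is not what conditions the rule; the second-to-last letter is.
"tesilbuwm" has second-to-last letter 'w'. The stems whose second-to-last letter is 'w' (faliwowz → faliwiwz, zahehawm → zahehiwm) change the last vowel to 'i'.
So tesilbuwm → tesilbiwm.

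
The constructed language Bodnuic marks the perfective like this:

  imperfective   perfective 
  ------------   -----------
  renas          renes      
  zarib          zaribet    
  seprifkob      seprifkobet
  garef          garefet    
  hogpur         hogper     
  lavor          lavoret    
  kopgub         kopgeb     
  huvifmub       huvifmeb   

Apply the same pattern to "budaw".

hogpur and lavor both end in -r yet inflect differently (hogper, lavoret), so the final letter is not what conditions the rule; the last vowel is.
"budaw" has last vowel 'a'. The one such stem in the data (renas → renes) changes the last vowel to 'e' (as do hogpur, kopgub), so the same rule applies.
The other pattern: stems whose last vowel is 'e', 'i' or 'o' add -et.
So budaw → budew.

budew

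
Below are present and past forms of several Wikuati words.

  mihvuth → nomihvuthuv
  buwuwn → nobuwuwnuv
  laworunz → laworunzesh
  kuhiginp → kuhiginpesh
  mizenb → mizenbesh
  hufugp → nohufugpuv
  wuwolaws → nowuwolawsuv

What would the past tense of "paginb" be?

"paginb" has second-to-last letter 'n'. The stems whose second-to-last letter is 'n' (kuhiginp → kuhiginpesh, mizenb → mizenbesh, laworunz → laworunzesh) add -esh.
So paginb → paginbesh.

paginbesh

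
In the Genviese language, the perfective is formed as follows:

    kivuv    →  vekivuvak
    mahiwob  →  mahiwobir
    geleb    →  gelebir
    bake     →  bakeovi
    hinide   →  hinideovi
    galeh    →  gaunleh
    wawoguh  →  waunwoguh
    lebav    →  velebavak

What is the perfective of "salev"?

kivuv and wawoguh both have last vowel 'u' yet inflect differently (vekivuvak, waunwoguh), so the last vowel is not what conditions the rule; the final letter is.
"salev" ends in -v. The stems ending in -v (kivuv → vekivuvak, lebav → velebavak) add ve- … -ak around the stem.
The other patterns: stems ending in -e add -ovi; stems ending in -h insert -un- after the first vowel; stems ending in -b add -ir.
So salev → vesalevak.

vesalevak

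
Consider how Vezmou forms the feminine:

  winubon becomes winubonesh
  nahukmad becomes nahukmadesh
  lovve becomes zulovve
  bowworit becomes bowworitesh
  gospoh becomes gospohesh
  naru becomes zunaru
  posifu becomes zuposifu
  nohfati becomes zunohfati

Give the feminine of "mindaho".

zumindaho

bowworit and nohfati both have last vowel 'i' yet inflect differently (bowworitesh, zunohfati), so the last vowel is not what conditions the rule; whether the stem ends in a vowel or a consonant is.
"mindaho" ends in a vowel. The stems ending in a vowel (naru → zunaru, lovve → zulovve, nohfati → zunohfati) add the prefix zu-.
So mindaho → zumindaho.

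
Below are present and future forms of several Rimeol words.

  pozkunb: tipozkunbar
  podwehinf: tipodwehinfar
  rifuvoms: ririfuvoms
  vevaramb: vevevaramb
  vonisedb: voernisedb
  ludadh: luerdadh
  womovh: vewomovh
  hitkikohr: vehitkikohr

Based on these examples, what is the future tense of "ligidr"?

liergidr

pozkunb and vevaramb both end in -b yet inflect differently (tipozkunbar, vevevaramb), so the final letter is not what conditions the rule; the second-to-last letter is.
"ligidr" has second-to-last letter 'd'. The stems whose second-to-last letter is 'd' (vonisedb → voernisedb, ludadh → luerdadh) insert -er- after the first vowel.
So ligidr → liergidr.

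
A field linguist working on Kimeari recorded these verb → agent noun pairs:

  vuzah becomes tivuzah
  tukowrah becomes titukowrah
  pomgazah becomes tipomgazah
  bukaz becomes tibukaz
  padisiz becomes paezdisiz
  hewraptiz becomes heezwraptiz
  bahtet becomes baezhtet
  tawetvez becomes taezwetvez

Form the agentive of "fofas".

tifofas

"fofas" has last vowel 'a'. The stems whose last vowel is 'a' (vuzah → tivuzah, tukowrah → titukowrah, pomgazah → tipomgazah) add the prefix ti-.
So fofas → tifofas.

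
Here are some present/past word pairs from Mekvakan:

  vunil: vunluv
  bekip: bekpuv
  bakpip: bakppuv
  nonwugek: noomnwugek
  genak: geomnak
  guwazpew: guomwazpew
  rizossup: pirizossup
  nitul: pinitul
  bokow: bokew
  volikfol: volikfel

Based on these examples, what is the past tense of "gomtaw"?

bekip and rizossup both end in -p yet inflect differently (bekpuv, pirizossup), so the final letter is not what conditions the rule; the last vowel is.
"gomtaw" has last vowel 'a'. The one such stem in the data (genak → geomnak) inserts -om- after the first vowel (as do nonwugek, guwazpew), so the same rule applies.
So gomtaw → goommtaw.

goommtaw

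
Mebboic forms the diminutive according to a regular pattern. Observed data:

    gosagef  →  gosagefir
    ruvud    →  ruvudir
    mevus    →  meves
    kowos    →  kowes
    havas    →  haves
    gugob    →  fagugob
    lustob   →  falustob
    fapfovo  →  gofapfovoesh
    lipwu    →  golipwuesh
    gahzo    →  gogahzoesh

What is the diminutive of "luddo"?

"luddo" ends in -o. The stems ending in -o (fapfovo → gofapfovoesh, gahzo → gogahzoesh) add go- … -esh around the stem.
The other patterns: stems ending in -d or -f add -ir; stems ending in -s change the last vowel to 'e'; stems ending in -b add the prefix fa-.
So luddo → goluddoesh.

goluddoesh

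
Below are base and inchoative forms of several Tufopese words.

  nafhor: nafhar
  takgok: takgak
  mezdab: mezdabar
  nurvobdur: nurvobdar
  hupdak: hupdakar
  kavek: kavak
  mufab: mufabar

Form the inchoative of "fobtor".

fobtar

"fobtor" has last vowel 'o'. The stems whose last vowel is 'o' (nafhor → nafhar, takgok → takgak) change the last vowel to 'a'.
So fobtor → fobtar.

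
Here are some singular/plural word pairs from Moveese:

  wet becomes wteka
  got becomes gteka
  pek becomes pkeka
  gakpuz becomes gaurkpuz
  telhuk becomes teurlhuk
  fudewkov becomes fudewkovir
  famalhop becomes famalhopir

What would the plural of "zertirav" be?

pek and telhuk both end in -k yet inflect differently (pkeka, teurlhuk), so the final letter is not what conditions the rule; the number of vowels is.
"zertirav" has 3 vowels. The stems with 3 vowels (fudewkov → fudewkovir, famalhop → famalhopir) add -ir.
The other patterns: stems with 1 vowel delete the last vowel and add -eka; stems with 2 vowels insert -ur- after the first vowel.
So zertirav → zertiravir.

zertiravir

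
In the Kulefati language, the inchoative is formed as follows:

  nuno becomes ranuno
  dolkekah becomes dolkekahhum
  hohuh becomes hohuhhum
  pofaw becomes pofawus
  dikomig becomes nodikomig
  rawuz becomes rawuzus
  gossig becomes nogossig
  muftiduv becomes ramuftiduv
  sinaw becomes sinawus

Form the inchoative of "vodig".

"vodig" ends in -g. The stems ending in -g (gossig → nogossig, dikomig → nodikomig) add the prefix no-.
The other patterns: stems ending in -h double the final consonant and add -um; stems ending in -w or -z add -us; stems ending in -o or -v add the prefix ra-.
So vodig → novodig.

novodig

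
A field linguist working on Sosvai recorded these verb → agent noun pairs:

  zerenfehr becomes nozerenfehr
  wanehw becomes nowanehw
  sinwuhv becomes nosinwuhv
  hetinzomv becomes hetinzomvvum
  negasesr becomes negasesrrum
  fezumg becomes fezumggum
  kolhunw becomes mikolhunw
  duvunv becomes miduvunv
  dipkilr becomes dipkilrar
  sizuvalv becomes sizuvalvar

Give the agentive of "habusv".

sinwuhv and hetinzomv both end in -v yet inflect differently (nosinwuhv, hetinzomvvum), so the final letter is not what conditions the rule; the second-to-last letter is.
"habusv" has second-to-last letter 's'. The one such stem in the data (negasesr → negasesrrum) doubles the final consonant and adds -um (as do hetinzomv, fezumg), so the same rule applies.
The other patterns: stems whose second-to-last letter is 'h' add the prefix no-; stems whose second-to-last letter is 'n' add the prefix mi-; stems whose second-to-last letter is 'l' add -ar.
So habusv → habusvvum.

habusvvum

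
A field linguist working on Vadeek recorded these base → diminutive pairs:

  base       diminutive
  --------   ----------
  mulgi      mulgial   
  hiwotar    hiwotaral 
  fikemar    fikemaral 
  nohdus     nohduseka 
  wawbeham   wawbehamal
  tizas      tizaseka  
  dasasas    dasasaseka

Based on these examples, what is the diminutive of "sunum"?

dasasas and hiwotar both have last vowel 'a' yet inflect differently (dasasaseka, hiwotaral), so the last vowel is not what conditions the rule; the final letter is.
"sunum" ends in -m. The one such stem in the data (wawbeham → wawbehamal) adds -al, so the same rule applies.
So sunum → sunumal.

sunumal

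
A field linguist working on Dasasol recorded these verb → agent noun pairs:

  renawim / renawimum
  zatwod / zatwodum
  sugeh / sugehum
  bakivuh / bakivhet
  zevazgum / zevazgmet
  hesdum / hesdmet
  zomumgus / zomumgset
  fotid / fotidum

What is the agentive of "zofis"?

zofisum

bakivuh and sugeh both end in -h yet inflect differently (bakivhet, sugehum), so the final letter is not what conditions the rule; the last vowel is.
"zofis" has last vowel 'i'. The stems whose last vowel is 'i' (fotid → fotidum, renawim → renawimum) add -um.
The other pattern: stems whose last vowel is 'u' delete the last vowel and add -et.
So zofis → zofisum.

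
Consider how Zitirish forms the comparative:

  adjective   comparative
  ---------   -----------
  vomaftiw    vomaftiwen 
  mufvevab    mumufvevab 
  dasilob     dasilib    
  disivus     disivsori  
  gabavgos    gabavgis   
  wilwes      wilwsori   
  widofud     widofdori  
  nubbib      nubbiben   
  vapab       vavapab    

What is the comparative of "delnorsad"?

dedelnorsad

vapab and dasilob both end in -b yet inflect differently (vavapab, dasilib), so the final letter is not what conditions the rule; the last vowel is.
"delnorsad" has last vowel 'a'. The stems whose last vowel is 'a' (vapab → vavapab, mufvevab → mumufvevab) repeat the first consonant+vowel as a prefix.
So delnorsad → dedelnorsad.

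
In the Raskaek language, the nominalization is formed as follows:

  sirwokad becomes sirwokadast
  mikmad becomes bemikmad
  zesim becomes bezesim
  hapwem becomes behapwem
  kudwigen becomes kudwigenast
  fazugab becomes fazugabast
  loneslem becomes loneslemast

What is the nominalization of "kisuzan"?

kisuzanast

loneslem and zesim both end in -m yet inflect differently (loneslemast, bezesim), so the final letter is not what conditions the rule; the number of vowels is.
"kisuzan" has 3 vowels. The stems with 3 vowels (kudwigen → kudwigenast, loneslem → loneslemast, sirwokad → sirwokadast) add -ast.
So kisuzan → kisuzanast.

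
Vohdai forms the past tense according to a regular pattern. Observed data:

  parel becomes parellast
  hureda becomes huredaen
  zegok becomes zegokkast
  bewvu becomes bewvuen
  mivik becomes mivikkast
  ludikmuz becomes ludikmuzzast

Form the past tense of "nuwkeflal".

"nuwkeflal" ends in a consonant. The stems ending in a consonant (ludikmuz → ludikmuzzast, parel → parellast, mivik → mivikkast) double the final consonant and add -ast.
So nuwkeflal → nuwkeflallast.

nuwkeflallast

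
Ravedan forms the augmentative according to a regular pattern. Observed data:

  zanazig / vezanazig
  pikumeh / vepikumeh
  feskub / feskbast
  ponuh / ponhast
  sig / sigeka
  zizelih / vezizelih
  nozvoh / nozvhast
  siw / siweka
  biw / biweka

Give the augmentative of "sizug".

sizgast

nozvoh and zizelih both end in -h yet inflect differently (nozvhast, vezizelih), so the final letter is not what conditions the rule; the number of vowels is.
"sizug" has 2 vowels. The stems with 2 vowels (feskub → feskbast, nozvoh → nozvhast, ponuh → ponhast) delete the last vowel and add -ast.
The other patterns: stems with 1 vowel add -eka; stems with 3 vowels add the prefix ve-.
So sizug → sizgast.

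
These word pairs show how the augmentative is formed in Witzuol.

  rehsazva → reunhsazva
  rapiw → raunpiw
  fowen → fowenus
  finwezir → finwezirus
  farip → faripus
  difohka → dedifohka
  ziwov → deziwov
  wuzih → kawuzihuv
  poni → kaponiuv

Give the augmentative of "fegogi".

"fegogi" begins with f-. The stems beginning with f- (fowen → fowenus, finwezir → finwezirus, farip → faripus) add -us.
The other patterns: stems beginning with r- insert -un- after the first vowel; stems beginning with d- or z- add the prefix de-; stems beginning with p- or w- add ka- … -uv around the stem.
So fegogi → fegogius.

fegogius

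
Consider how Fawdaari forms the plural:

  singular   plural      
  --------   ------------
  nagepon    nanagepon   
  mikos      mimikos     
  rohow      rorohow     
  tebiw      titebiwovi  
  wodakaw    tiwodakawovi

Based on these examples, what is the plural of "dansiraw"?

tidansirawovi

rohow and tebiw both end in -w yet inflect differently (rorohow, titebiwovi), so the final letter is not what conditions the rule; the last vowel is.
"dansiraw" has last vowel 'a'. The one such stem in the data (wodakaw → tiwodakawovi) adds ti- … -ovi around the stem, so the same rule applies.
So dansiraw → tidansirawovi.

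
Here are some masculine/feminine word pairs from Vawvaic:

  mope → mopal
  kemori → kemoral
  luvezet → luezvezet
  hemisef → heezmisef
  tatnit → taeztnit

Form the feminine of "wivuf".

wiezvuf

mope and luvezet both have last vowel 'e' yet inflect differently (mopal, luezvezet), so the last vowel is not what conditions the rule; whether the stem ends in a vowel or a consonant is.
"wivuf" ends in a consonant. The stems ending in a consonant (luvezet → luezvezet, hemisef → heezmisef, tatnit → taeztnit) insert -ez- after the first vowel.
The other pattern: stems ending in a vowel drop the final letter and add -al.
So wivuf → wiezvuf.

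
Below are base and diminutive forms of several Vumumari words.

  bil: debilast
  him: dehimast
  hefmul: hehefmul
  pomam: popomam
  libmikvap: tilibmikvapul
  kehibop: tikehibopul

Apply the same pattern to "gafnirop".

bil and hefmul both end in -l yet inflect differently (debilast, hehefmul), so the final letter is not what conditions the rule; the number of vowels is.
"gafnirop" has 3 vowels. The stems with 3 vowels (libmikvap → tilibmikvapul, kehibop → tikehibopul) add ti- … -ul around the stem.
The other patterns: stems with 1 vowel add de- … -ast around the stem; stems with 2 vowels repeat the first consonant+vowel as a prefix.
So gafnirop → tigafniropul.

tigafniropul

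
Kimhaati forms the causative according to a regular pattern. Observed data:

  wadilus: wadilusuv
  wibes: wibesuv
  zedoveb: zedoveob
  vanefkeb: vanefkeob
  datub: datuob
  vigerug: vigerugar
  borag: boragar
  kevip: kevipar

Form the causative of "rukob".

"rukob" ends in -b. The stems ending in -b (zedoveb → zedoveob, vanefkeb → vanefkeob, datub → datuob) drop the final letter and add -ob.
So rukob → rukoob.

rukoob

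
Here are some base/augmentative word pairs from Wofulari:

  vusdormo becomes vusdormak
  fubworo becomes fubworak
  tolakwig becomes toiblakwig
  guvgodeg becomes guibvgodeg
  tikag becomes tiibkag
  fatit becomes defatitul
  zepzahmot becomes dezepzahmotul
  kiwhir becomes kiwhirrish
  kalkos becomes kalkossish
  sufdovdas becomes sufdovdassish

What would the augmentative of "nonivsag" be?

"nonivsag" ends in -g. The stems ending in -g (tolakwig → toiblakwig, guvgodeg → guibvgodeg, tikag → tiibkag) insert -ib- after the first vowel.
The other patterns: stems ending in -o drop the final letter and add -ak; stems ending in -t add de- … -ul around the stem; stems ending in -r or -s double the final consonant and add -ish.
So nonivsag → noibnivsag.

noibnivsag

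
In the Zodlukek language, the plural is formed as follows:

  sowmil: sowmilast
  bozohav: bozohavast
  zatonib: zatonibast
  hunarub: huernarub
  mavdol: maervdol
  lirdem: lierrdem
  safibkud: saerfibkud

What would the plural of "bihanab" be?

bihanabast

"bihanab" has last vowel 'a'. The one such stem in the data (bozohav → bozohavast) adds -ast, so the same rule applies.
So bihanab → bihanabast.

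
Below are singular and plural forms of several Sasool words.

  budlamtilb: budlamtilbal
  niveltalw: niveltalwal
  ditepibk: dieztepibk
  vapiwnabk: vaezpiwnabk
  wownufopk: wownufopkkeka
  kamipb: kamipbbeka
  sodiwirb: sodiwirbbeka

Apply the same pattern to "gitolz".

"gitolz" has second-to-last letter 'l'. The stems whose second-to-last letter is 'l' (budlamtilb → budlamtilbal, niveltalw → niveltalwal) add -al.
So gitolz → gitolzal.

gitolzal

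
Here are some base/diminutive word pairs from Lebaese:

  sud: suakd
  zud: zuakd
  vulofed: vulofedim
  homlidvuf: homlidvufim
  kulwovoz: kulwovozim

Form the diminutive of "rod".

vulofed and zud both end in -d yet inflect differently (vulofedim, zuakd), so the final letter is not what conditions the rule; the number of vowels is.
"rod" has 1 vowel. The stems with 1 vowel (zud → zuakd, sud → suakd) insert -ak- after the first vowel.
The other pattern: stems with 3 vowels add -im.
So rod → roakd.

roakd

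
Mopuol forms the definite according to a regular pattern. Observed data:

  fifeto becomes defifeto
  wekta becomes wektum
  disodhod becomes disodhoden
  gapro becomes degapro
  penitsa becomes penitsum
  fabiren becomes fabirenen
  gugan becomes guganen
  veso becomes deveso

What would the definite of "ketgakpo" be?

deketgakpo

"ketgakpo" ends in -o. The stems ending in -o (fifeto → defifeto, gapro → degapro, veso → deveso) add the prefix de-.
The other patterns: stems ending in -a drop the final letter and add -um; stems ending in -d or -n add -en.
So ketgakpo → deketgakpo.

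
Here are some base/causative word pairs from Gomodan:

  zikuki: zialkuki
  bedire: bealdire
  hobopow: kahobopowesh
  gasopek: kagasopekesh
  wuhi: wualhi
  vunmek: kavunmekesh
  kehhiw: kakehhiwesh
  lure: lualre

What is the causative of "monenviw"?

kamonenviwesh

lure and vunmek both have last vowel 'e' yet inflect differently (lualre, kavunmekesh), so the last vowel is not what conditions the rule; whether the stem ends in a vowel or a consonant is.
"monenviw" ends in a consonant. The stems ending in a consonant (vunmek → kavunmekesh, gasopek → kagasopekesh, kehhiw → kakehhiwesh) add ka- … -esh around the stem.
The other pattern: stems ending in a vowel insert -al- after the first vowel.
So monenviw → kamonenviwesh.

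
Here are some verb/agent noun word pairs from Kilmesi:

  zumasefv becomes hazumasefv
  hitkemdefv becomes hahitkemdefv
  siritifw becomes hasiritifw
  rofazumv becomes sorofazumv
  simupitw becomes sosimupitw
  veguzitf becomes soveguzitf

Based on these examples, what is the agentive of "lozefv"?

zumasefv and rofazumv both end in -v yet inflect differently (hazumasefv, sorofazumv), so the final letter is not what conditions the rule; the second-to-last letter is.
"lozefv" has second-to-last letter 'f'. The stems whose second-to-last letter is 'f' (zumasefv → hazumasefv, hitkemdefv → hahitkemdefv, siritifw → hasiritifw) add the prefix ha-.
So lozefv → halozefv.

halozefv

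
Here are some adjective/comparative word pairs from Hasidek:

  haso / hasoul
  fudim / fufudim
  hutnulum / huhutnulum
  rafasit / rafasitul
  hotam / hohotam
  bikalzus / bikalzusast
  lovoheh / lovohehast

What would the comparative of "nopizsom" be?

nonopizsom

bikalzus and hutnulum both have last vowel 'u' yet inflect differently (bikalzusast, huhutnulum), so the last vowel is not what conditions the rule; the final letter is.
"nopizsom" ends in -m. The stems ending in -m (hutnulum → huhutnulum, hotam → hohotam, fudim → fufudim) repeat the first consonant+vowel as a prefix.
The other patterns: stems ending in -h or -s add -ast; stems ending in -o or -t add -ul.
So nopizsom → nonopizsom.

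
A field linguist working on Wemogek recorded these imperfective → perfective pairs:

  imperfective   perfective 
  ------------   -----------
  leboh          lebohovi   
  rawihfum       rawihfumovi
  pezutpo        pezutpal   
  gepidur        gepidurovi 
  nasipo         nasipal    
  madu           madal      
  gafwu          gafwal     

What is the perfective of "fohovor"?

fohovorovi

gafwu and rawihfum both have last vowel 'u' yet inflect differently (gafwal, rawihfumovi), so the last vowel is not what conditions the rule; whether the stem ends in a vowel or a consonant is.
"fohovor" ends in a consonant. The stems ending in a consonant (rawihfum → rawihfumovi, gepidur → gepidurovi, leboh → lebohovi) add -ovi.
So fohovor → fohovorovi.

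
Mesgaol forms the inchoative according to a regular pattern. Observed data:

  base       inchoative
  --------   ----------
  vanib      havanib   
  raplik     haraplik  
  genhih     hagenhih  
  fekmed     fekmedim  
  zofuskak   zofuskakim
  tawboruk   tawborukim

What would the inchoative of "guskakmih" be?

haguskakmih

"guskakmih" has last vowel 'i'. The stems whose last vowel is 'i' (vanib → havanib, raplik → haraplik, genhih → hagenhih) add the prefix ha-.
So guskakmih → haguskakmih.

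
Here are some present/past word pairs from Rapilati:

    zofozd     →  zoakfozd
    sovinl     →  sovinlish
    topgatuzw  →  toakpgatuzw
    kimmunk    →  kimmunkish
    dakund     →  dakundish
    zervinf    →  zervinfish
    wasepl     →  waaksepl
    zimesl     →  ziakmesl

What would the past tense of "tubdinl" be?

sovinl and zimesl both end in -l yet inflect differently (sovinlish, ziakmesl), so the final letter is not what conditions the rule; the second-to-last letter is.
"tubdinl" has second-to-last letter 'n'. The stems whose second-to-last letter is 'n' (zervinf → zervinfish, sovinl → sovinlish, kimmunk → kimmunkish) add -ish.
So tubdinl → tubdinlish.

tubdinlish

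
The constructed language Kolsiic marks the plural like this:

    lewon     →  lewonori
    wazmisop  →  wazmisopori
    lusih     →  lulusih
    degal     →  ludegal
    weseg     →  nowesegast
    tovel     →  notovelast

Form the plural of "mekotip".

"mekotip" has last vowel 'i'. The one such stem in the data (lusih → lulusih) adds the prefix lu-, so the same rule applies.
The other patterns: stems whose last vowel is 'o' add -ori; stems whose last vowel is 'e' add no- … -ast around the stem.
So mekotip → lumekotip.

lumekotip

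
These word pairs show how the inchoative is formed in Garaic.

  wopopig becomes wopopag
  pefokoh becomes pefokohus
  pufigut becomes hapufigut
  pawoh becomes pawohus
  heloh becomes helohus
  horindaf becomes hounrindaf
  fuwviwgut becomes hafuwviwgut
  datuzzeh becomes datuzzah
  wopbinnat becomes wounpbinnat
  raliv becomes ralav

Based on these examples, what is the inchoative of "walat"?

waunlat

"walat" has last vowel 'a'. The stems whose last vowel is 'a' (wopbinnat → wounpbinnat, horindaf → hounrindaf) insert -un- after the first vowel.
So walat → waunlat.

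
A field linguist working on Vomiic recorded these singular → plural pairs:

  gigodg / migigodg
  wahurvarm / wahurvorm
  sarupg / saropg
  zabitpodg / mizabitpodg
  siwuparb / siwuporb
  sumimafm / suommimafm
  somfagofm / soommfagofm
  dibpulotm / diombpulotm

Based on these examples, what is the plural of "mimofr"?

miommofr

gigodg and sarupg both end in -g yet inflect differently (migigodg, saropg), so the final letter is not what conditions the rule; the second-to-last letter is.
"mimofr" has second-to-last letter 'f'. The stems whose second-to-last letter is 'f' (somfagofm → soommfagofm, sumimafm → suommimafm) insert -om- after the first vowel.
The other patterns: stems whose second-to-last letter is 'd' add the prefix mi-; stems whose second-to-last letter is 'p' or 'r' change the last vowel to 'o'.
So mimofr → miommofr.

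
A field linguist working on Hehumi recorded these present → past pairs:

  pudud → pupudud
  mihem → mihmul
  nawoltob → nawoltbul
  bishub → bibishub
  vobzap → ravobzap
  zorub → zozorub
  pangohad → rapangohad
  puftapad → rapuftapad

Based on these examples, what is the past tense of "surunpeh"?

pangohad and pudud both end in -d yet inflect differently (rapangohad, pupudud), so the final letter is not what conditions the rule; the last vowel is.
"surunpeh" has last vowel 'e'. The one such stem in the data (mihem → mihmul) deletes the last vowel and adds -ul (as does nawoltob), so the same rule applies.
So surunpeh → surunphul.

surunphul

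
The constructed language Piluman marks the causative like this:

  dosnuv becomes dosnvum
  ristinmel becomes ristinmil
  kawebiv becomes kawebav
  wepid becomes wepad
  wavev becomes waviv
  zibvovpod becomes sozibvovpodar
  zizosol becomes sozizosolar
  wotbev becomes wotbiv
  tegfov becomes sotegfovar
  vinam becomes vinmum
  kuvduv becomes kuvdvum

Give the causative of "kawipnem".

wavev and tegfov both end in -v yet inflect differently (waviv, sotegfovar), so the final letter is not what conditions the rule; the last vowel is.
"kawipnem" has last vowel 'e'. The stems whose last vowel is 'e' (wavev → waviv, wotbev → wotbiv, ristinmel → ristinmil) change the last vowel to 'i'.
So kawipnem → kawipnim.

kawipnim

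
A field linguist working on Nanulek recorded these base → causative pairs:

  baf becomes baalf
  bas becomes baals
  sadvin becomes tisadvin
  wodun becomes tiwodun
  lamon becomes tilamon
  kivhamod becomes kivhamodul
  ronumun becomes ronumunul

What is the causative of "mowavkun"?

sadvin and ronumun both end in -n yet inflect differently (tisadvin, ronumunul), so the final letter is not what conditions the rule; the number of vowels is.
"mowavkun" has 3 vowels. The stems with 3 vowels (kivhamod → kivhamodul, ronumun → ronumunul) add -ul.
The other patterns: stems with 1 vowel insert -al- after the first vowel; stems with 2 vowels add the prefix ti-.
So mowavkun → mowavkunul.

mowavkunul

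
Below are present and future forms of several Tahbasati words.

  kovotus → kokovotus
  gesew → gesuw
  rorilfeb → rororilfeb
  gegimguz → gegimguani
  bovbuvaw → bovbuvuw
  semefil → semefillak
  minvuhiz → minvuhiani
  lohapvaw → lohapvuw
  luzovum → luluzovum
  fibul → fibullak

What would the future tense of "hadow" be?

haduw

fibul and gegimguz both have last vowel 'u' yet inflect differently (fibullak, gegimguani), so the last vowel is not what conditions the rule; the final letter is.
"hadow" ends in -w. The stems ending in -w (bovbuvaw → bovbuvuw, gesew → gesuw, lohapvaw → lohapvuw) change the last vowel to 'u'.
So hadow → haduw.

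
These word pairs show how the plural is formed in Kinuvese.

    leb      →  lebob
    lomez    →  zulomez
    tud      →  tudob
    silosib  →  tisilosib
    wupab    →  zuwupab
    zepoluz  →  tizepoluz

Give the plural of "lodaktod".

tilodaktod

"lodaktod" has 3 vowels. The stems with 3 vowels (zepoluz → tizepoluz, silosib → tisilosib) add the prefix ti-.
The other patterns: stems with 1 vowel add -ob; stems with 2 vowels add the prefix zu-.
So lodaktod → tilodaktod.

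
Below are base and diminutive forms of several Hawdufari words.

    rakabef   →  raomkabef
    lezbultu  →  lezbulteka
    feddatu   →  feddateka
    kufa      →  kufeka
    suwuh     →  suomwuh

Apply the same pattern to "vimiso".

vimiseka

suwuh and feddatu both have last vowel 'u' yet inflect differently (suomwuh, feddateka), so the last vowel is not what conditions the rule; whether the stem ends in a vowel or a consonant is.
"vimiso" ends in a vowel. The stems ending in a vowel (kufa → kufeka, feddatu → feddateka, lezbultu → lezbulteka) drop the final letter and add -eka.
So vimiso → vimiseka.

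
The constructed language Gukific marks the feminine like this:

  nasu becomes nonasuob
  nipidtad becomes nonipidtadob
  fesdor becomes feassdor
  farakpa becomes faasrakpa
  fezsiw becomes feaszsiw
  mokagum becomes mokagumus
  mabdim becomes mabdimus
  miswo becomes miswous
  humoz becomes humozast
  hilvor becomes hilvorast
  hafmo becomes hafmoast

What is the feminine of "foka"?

foaska

"foka" begins with f-. The stems beginning with f- (fesdor → feassdor, farakpa → faasrakpa, fezsiw → feaszsiw) insert -as- after the first vowel.
The other patterns: stems beginning with n- add no- … -ob around the stem; stems beginning with m- add -us; stems beginning with h- add -ast.
So foka → foaska.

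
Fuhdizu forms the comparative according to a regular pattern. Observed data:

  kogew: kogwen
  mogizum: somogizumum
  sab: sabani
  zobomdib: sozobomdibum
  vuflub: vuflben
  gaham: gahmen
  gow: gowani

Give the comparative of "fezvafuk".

sofezvafukum

gow and kogew both end in -w yet inflect differently (gowani, kogwen), so the final letter is not what conditions the rule; the number of vowels is.
"fezvafuk" has 3 vowels. The stems with 3 vowels (mogizum → somogizumum, zobomdib → sozobomdibum) add so- … -um around the stem.
So fezvafuk → sofezvafukum.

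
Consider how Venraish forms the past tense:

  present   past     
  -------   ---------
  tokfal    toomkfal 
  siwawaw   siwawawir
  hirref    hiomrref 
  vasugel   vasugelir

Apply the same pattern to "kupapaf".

"kupapaf" has 3 vowels. The stems with 3 vowels (siwawaw → siwawawir, vasugel → vasugelir) add -ir.
So kupapaf → kupapafir.

kupapafir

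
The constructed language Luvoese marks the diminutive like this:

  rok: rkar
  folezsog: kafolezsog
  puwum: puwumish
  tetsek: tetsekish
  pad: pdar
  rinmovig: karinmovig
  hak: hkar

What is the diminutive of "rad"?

"rad" has 1 vowel. The stems with 1 vowel (rok → rkar, pad → pdar, hak → hkar) delete the last vowel and add -ar.
So rad → rdar.

rdar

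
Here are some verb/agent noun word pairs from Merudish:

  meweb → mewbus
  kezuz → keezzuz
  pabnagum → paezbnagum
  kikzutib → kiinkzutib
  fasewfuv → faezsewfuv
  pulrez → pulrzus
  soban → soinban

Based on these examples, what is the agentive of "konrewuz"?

koeznrewuz

kezuz and pulrez both end in -z yet inflect differently (keezzuz, pulrzus), so the final letter is not what conditions the rule; the last vowel is.
"konrewuz" has last vowel 'u'. The stems whose last vowel is 'u' (kezuz → keezzuz, fasewfuv → faezsewfuv, pabnagum → paezbnagum) insert -ez- after the first vowel.
So konrewuz → koeznrewuz.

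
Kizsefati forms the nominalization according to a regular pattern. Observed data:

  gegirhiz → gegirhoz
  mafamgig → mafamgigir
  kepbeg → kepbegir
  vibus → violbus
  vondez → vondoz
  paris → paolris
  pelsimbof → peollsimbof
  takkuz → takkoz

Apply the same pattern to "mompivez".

mompivoz

takkuz and vibus both have last vowel 'u' yet inflect differently (takkoz, violbus), so the last vowel is not what conditions the rule; the final letter is.
"mompivez" ends in -z. The stems ending in -z (vondez → vondoz, gegirhiz → gegirhoz, takkuz → takkoz) change the last vowel to 'o'.
The other patterns: stems ending in -f or -s insert -ol- after the first vowel; stems ending in -g add -ir.
So mompivez → mompivoz.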